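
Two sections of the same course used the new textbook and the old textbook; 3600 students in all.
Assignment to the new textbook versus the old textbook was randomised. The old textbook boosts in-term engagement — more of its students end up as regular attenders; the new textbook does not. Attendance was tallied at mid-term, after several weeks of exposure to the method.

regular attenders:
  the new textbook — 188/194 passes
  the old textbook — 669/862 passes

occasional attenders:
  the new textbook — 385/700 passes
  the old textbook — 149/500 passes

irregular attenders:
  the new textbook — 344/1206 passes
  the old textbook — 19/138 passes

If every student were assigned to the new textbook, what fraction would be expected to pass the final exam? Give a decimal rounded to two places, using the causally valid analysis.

The stratified and pooled comparisons disagree (the new textbook wins within each mid-term attendance; the old textbook wins overall), so the answer turns on the causal role of mid-term attendance.
Mid-term attendance is recorded after the teaching method and is itself shifted by it — it sits on the causal path from teaching method to outcome. Conditioning on a mediator would strip out part of the effect we want; the pooled comparison gives the total causal effect.
So P(outcome | do(the new textbook)) is just the pooled rate for the new textbook: 917/2100 = 0.437.

0.44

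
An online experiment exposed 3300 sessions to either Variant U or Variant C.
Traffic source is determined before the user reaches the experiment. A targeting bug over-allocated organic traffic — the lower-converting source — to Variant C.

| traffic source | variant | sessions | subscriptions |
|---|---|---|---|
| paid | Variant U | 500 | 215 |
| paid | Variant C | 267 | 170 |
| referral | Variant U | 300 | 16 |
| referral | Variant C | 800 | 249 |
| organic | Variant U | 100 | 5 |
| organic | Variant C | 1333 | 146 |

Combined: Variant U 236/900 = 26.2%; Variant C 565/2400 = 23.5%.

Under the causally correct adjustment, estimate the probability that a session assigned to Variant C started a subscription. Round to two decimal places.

Variant C is higher inside every traffic source stratum but Variant U is higher in aggregate. Whether to stratify depends on how traffic source relates to the variant.
Here traffic source is a common cause — it drives both which variant a case falls under and the outcome. The crude comparison mixes populations; the stratum-specific rates are the causally relevant ones.
Standardising Variant C to the population traffic source mix: 0.232·170/267 + 0.333·249/800 + 0.434·146/1333 = 0.299.

0.30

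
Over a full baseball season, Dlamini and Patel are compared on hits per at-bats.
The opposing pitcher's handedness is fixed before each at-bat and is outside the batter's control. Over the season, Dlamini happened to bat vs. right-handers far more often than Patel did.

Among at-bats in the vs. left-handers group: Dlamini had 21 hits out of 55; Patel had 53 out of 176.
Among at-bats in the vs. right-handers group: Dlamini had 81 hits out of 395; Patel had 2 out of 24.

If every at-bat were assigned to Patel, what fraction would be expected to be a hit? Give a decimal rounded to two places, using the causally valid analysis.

The pitcher handedness-specific comparison favours Dlamini throughout, but the pooled figures favour Patel. The question is whether to condition on pitcher handedness.
Nothing the player does changes pitcher handedness; the imbalance is an allocation artefact. With pitcher handedness also predicting the outcome, the pooled figure is confounded, and the within-stratum comparison is the causal one.
Standardising Patel to the population pitcher handedness mix: 0.355·53/176 + 0.645·2/24 = 0.161.

0.16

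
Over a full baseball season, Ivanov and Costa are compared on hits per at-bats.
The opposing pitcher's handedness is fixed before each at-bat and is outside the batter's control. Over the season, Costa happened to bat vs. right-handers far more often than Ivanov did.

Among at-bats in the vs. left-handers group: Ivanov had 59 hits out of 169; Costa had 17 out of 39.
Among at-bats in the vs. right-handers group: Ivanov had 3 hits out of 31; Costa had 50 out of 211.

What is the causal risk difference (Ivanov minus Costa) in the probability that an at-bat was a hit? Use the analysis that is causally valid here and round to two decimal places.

Nothing the player does changes pitcher handedness; the imbalance is an allocation artefact. With pitcher handedness also predicting the outcome, the pooled figure is confounded, and the within-stratum comparison is the causal one.
Adjusting over the population distribution of pitcher handedness: 0.462·(0.349−0.436) + 0.538·(0.097−0.237) = -0.116.

-0.12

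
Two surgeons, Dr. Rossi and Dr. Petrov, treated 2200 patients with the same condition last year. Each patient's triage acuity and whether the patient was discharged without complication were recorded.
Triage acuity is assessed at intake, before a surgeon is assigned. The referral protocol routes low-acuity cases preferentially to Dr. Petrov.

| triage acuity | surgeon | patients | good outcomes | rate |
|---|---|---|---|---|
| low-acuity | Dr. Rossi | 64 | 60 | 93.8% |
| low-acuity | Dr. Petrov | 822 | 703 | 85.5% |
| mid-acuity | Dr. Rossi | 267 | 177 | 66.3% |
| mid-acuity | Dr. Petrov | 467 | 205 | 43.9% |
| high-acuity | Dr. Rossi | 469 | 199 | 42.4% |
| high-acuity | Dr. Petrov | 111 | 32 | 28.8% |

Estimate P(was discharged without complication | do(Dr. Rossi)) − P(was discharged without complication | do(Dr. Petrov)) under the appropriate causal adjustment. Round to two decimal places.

The triage acuity-specific comparison favours Dr. Rossi throughout, but the pooled figures favour Dr. Petrov. The question is whether to condition on triage acuity.
The imbalance in triage acuity arose from how patients were allocated, not from anything the surgeon did; and triage acuity independently affects the outcome. The pooled gap is confounded — condition on triage acuity.
Adjusting over the population distribution of triage acuity: 0.403·(0.938−0.855) + 0.334·(0.663−0.439) + 0.264·(0.424−0.288) = +0.144.

+0.14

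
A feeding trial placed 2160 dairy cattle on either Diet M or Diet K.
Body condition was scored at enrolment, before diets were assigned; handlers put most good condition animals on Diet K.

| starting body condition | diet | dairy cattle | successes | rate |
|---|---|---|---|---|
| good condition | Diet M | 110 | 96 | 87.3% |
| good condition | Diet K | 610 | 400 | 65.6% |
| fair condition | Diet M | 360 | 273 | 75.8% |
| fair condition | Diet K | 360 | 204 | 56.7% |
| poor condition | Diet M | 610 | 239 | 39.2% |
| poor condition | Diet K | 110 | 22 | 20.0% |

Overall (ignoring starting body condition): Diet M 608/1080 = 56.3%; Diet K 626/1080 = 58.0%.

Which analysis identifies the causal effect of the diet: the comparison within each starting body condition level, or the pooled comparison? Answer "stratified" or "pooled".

Here starting body condition is a common cause — it drives both which diet a case falls under and the outcome. The crude comparison mixes populations; the stratum-specific rates are the causally relevant ones.
Within each level — good condition: 87.3% vs 65.6%; fair condition: 75.8% vs 56.7%; poor condition: 39.2% vs 20.0% — Diet M is higher every time.

stratified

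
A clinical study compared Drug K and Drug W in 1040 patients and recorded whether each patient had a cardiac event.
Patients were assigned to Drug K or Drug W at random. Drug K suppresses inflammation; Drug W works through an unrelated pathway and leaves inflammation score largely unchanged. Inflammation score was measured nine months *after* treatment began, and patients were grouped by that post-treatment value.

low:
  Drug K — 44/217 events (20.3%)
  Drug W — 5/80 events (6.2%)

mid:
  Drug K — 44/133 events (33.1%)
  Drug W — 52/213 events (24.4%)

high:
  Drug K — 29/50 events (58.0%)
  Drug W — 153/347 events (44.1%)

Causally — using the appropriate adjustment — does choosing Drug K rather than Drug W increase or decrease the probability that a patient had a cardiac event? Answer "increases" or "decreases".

Inflammation score is recorded after the drug and is itself shifted by it — it sits on the causal path from drug to outcome. Conditioning on a mediator would strip out part of the effect we want; the pooled comparison gives the total causal effect.
Pooled: Drug K 29.2% vs Drug W 32.8%; Drug K is lower overall.

decreases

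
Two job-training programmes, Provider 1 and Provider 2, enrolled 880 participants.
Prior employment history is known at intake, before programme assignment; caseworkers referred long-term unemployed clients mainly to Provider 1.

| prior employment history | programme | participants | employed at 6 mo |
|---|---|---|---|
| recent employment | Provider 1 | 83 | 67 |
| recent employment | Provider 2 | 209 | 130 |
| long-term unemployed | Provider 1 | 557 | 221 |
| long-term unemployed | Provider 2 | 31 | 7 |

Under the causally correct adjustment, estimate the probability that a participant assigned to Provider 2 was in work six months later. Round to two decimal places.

The stratified and pooled comparisons disagree (Provider 1 wins within each prior employment history; Provider 2 wins overall), so the answer turns on the causal role of prior employment history.
Prior employment history satisfies the back-door criterion: it is not a descendant of the programme, and it blocks the spurious path from programme to outcome. Adjusting for it (i.e., using the within-prior employment history rates) gives the causal effect.
Standardising Provider 2 to the population prior employment history mix: 0.332·130/209 + 0.668·7/31 = 0.357.

0.36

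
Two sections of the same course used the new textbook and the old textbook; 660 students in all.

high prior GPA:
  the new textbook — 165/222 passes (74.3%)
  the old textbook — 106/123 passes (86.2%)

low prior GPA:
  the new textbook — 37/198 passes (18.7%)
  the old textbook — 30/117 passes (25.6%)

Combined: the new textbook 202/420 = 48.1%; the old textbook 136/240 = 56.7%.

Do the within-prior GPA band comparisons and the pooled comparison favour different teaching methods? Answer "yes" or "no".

Within each prior GPA band level (high prior GPA 74.3% vs 86.2%; low prior GPA 18.7% vs 25.6%), the old textbook has the higher rate every time. Pooled: 48.1% vs 56.7% — the old textbook has the higher rate overall. They agree.

no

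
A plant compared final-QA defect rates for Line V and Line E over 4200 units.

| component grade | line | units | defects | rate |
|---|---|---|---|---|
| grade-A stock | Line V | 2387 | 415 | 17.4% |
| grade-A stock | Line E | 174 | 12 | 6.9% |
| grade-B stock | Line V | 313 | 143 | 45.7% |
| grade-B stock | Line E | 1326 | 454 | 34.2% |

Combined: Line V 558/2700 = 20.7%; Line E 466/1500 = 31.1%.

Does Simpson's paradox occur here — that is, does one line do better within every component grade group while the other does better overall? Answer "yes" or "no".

Within each component grade level (grade-A stock 17.4% vs 6.9%; grade-B stock 45.7% vs 34.2%), Line E has the lower rate every time. Pooled: 20.7% vs 31.1% — Line V has the lower rate overall. The two comparisons disagree.

yes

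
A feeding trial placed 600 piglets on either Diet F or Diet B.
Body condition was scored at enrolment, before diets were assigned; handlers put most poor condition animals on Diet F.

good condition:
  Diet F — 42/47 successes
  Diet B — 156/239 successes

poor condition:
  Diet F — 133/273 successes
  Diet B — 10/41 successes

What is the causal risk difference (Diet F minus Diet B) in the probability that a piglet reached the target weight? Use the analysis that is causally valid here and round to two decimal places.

+0.24

Starting body condition is set before the diet has any effect — it is not caused by the diet — and it independently drives the outcome. That makes it a confounder, so the causal comparison is within starting body condition levels.
Adjusting over the population distribution of starting body condition: 0.477·(0.894−0.653) + 0.523·(0.487−0.244) = +0.242.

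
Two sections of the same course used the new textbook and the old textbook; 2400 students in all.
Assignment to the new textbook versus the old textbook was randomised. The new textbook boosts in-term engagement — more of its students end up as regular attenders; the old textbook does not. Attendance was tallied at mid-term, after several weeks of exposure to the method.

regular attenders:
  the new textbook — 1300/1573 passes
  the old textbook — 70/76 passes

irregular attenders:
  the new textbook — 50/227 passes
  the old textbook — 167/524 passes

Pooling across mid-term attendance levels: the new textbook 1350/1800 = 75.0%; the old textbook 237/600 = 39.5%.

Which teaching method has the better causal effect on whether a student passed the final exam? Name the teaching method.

the old textbook is higher inside every mid-term attendance stratum but the new textbook is higher in aggregate. Whether to stratify depends on how mid-term attendance relates to the teaching method.
Mid-term attendance is downstream of the teaching method. One should not condition on a consequence of treatment, so the overall rates are the right comparison.
Pooled: the new textbook 75.0% vs the old textbook 39.5%; the new textbook is higher overall.

the new textbook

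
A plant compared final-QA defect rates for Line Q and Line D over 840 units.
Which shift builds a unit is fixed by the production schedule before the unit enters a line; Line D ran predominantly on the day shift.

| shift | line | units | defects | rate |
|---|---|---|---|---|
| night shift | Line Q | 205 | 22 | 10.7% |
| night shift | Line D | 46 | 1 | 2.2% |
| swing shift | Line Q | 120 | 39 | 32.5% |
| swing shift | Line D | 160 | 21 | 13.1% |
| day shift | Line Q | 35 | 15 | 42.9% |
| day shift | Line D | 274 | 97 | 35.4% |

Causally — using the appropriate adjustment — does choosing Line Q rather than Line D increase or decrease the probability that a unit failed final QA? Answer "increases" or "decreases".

increases

Shift is set before the line has any effect — it is not caused by the line — and it independently drives the outcome. That makes it a confounder, so the causal comparison is within shift levels.
Within each level — night shift: 10.7% vs 2.2%; swing shift: 32.5% vs 13.1%; day shift: 42.9% vs 35.4% — Line D is lower every time.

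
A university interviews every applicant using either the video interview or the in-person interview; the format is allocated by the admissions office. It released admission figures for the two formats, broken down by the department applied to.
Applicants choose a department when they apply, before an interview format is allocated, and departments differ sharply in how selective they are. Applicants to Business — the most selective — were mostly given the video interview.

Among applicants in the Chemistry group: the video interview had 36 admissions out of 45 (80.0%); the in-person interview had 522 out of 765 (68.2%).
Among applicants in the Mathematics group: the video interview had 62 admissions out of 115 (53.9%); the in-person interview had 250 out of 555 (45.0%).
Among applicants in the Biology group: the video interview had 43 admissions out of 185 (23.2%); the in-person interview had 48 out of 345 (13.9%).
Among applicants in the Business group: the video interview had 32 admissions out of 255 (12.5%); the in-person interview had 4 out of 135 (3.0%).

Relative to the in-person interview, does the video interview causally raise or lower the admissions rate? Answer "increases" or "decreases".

The stratified and pooled comparisons disagree (the video interview wins within each department; the in-person interview wins overall), so the answer turns on the causal role of department.
Here department is a common cause — it drives both which interview format a case falls under and the outcome. The crude comparison mixes populations; the stratum-specific rates are the causally relevant ones.
Within each level — Chemistry: 80.0% vs 68.2%; Mathematics: 53.9% vs 45.0%; Biology: 23.2% vs 13.9%; Business: 12.5% vs 3.0% — the video interview is higher every time.

increases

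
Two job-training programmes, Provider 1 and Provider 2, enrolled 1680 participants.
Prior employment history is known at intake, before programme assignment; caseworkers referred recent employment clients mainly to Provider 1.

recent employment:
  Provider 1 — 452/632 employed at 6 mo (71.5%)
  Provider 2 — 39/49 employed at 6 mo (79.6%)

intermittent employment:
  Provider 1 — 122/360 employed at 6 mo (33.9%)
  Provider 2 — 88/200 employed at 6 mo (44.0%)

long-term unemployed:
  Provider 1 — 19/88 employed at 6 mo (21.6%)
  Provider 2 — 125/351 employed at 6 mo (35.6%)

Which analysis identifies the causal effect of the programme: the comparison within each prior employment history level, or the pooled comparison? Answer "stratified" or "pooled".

Here prior employment history is a common cause — it drives both which programme a case falls under and the outcome. The crude comparison mixes populations; the stratum-specific rates are the causally relevant ones.
Within each level — recent employment: 71.5% vs 79.6%; intermittent employment: 33.9% vs 44.0%; long-term unemployed: 21.6% vs 35.6% — Provider 2 is higher every time.

stratified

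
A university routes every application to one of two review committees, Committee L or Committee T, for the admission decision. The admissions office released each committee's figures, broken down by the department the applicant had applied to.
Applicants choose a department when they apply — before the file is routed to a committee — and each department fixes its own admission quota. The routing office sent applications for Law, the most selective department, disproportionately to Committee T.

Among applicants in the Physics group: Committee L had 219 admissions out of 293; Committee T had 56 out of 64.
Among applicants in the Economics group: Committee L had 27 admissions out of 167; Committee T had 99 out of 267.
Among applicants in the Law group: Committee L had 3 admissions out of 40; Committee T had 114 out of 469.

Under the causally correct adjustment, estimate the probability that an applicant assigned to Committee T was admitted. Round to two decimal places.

Department satisfies the back-door criterion: it is not a descendant of the review committee, and it blocks the spurious path from review committee to outcome. Adjusting for it (i.e., using the within-department rates) gives the causal effect.
Standardising Committee T to the population department mix: 0.275·56/64 + 0.334·99/267 + 0.392·114/469 = 0.459.

0.46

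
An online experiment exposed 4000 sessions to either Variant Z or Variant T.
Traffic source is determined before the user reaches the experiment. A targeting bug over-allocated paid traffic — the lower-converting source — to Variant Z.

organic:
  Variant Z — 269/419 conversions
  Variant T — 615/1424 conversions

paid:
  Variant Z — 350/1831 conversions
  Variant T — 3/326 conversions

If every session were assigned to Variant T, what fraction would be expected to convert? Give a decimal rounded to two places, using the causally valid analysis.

Within every traffic source level Variant Z has the higher rate, yet pooled Variant T does — Simpson's reversal.
Since traffic source is a pre-existing factor (not a product of the variant) and it affects the outcome on its own, it is a confounder. The stratified rates, not the pooled rate, identify the causal effect.
Standardising Variant T to the population traffic source mix: 0.461·615/1424 + 0.539·3/326 = 0.204.

0.20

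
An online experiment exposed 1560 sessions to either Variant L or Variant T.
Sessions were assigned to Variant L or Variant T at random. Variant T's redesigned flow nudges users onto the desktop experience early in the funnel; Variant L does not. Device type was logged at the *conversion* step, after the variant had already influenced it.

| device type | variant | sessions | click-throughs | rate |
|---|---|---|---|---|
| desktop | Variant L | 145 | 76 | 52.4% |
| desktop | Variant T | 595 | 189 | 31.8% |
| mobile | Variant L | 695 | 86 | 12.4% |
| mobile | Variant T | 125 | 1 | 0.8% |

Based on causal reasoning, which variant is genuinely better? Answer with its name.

Variant T

The stratified and pooled comparisons disagree (Variant L wins within each device type; Variant T wins overall), so the answer turns on the causal role of device type.
Device type here is a post-treatment variable shaped by the variant; conditioning on it would introduce bias rather than remove it. The overall comparison is the causal one.
Pooled: Variant L 19.3% vs Variant T 26.4%; Variant T is higher overall.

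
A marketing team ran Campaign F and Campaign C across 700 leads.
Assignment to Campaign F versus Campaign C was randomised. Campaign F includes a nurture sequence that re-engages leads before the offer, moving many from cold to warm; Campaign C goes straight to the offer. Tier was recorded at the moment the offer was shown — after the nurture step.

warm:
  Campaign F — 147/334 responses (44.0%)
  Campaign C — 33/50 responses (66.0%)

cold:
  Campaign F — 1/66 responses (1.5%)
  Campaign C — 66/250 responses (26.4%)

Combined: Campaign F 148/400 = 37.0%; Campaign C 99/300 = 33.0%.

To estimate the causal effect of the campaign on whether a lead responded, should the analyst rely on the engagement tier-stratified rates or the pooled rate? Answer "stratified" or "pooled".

Stratifying would compare campaigns among leads the campaigns themselves sorted into engagement tier groups — a form of selection on an intermediate. The unconditioned pooled rates give the total causal effect.
Pooled: Campaign F 37.0% vs Campaign C 33.0%; Campaign F is higher overall.

pooled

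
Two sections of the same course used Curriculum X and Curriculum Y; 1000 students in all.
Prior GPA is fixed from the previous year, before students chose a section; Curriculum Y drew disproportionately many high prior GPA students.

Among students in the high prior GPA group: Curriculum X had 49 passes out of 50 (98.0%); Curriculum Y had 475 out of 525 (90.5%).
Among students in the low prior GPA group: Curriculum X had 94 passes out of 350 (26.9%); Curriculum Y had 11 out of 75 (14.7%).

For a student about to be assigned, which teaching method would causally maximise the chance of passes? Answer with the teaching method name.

Since prior GPA band is a pre-existing factor (not a product of the teaching method) and it affects the outcome on its own, it is a confounder. The stratified rates, not the pooled rate, identify the causal effect.
Within each level — high prior GPA: 98.0% vs 90.5%; low prior GPA: 26.9% vs 14.7% — Curriculum X is higher every time.

Curriculum X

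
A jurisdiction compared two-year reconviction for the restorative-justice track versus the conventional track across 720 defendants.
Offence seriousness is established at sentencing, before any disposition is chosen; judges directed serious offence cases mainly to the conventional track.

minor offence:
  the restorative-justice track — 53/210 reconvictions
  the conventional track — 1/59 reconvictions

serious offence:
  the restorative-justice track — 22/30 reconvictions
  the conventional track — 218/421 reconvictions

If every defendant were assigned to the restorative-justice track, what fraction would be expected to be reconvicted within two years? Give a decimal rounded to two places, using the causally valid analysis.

Here offence seriousness is a common cause — it drives both which disposition a case falls under and the outcome. The crude comparison mixes populations; the stratum-specific rates are the causally relevant ones.
Standardising the restorative-justice track to the population offence seriousness mix: 0.374·53/210 + 0.626·22/30 = 0.554.

0.55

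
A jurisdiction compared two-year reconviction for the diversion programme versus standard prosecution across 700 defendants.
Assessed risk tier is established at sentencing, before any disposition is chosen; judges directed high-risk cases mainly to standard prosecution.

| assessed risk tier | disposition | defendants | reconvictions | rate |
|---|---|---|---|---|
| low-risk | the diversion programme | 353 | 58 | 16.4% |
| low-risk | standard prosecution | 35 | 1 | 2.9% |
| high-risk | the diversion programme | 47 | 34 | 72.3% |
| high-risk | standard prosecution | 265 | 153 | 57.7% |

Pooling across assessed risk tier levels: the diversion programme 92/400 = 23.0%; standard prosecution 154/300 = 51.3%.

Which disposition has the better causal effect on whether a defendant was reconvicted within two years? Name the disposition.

standard prosecution is lower inside every assessed risk tier stratum but the diversion programme is lower in aggregate. Whether to stratify depends on how assessed risk tier relates to the disposition.
Here assessed risk tier is a common cause — it drives both which disposition a case falls under and the outcome. The crude comparison mixes populations; the stratum-specific rates are the causally relevant ones.
Within each level — low-risk: 16.4% vs 2.9%; high-risk: 72.3% vs 57.7% — standard prosecution is lower every time.

standard prosecution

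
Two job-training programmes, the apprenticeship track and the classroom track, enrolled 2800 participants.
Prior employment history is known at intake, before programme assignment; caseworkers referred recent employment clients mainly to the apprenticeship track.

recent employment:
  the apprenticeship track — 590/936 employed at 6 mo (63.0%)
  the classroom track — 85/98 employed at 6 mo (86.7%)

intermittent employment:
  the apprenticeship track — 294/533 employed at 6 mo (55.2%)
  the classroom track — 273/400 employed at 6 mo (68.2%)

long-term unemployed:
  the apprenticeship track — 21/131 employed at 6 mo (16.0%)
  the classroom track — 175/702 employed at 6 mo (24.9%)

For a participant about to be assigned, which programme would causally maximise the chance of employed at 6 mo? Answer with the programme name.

the classroom track

Since prior employment history is a pre-existing factor (not a product of the programme) and it affects the outcome on its own, it is a confounder. The stratified rates, not the pooled rate, identify the causal effect.
Within each level — recent employment: 63.0% vs 86.7%; intermittent employment: 55.2% vs 68.2%; long-term unemployed: 16.0% vs 24.9% — the classroom track is higher every time.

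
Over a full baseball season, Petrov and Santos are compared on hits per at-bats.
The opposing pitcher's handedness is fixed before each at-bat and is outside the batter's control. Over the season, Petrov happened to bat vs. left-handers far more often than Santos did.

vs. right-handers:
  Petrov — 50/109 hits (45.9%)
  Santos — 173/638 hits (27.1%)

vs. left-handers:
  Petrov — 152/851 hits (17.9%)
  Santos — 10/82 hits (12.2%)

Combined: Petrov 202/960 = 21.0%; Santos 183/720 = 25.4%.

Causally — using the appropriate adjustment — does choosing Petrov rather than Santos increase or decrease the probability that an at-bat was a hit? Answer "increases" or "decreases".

The imbalance in pitcher handedness arose from how at-bats were allocated, not from anything the player did; and pitcher handedness independently affects the outcome. The pooled gap is confounded — condition on pitcher handedness.
Within each level — vs. right-handers: 45.9% vs 27.1%; vs. left-handers: 17.9% vs 12.2% — Petrov is higher every time.

increases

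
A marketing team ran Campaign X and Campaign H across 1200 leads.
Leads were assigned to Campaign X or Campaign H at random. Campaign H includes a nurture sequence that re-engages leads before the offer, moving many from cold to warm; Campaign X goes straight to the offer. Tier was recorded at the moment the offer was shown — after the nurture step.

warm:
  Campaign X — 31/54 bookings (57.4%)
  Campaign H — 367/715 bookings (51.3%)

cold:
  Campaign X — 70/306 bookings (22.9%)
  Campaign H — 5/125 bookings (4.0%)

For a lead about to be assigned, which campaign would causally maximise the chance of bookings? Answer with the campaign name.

Stratifying would compare campaigns among leads the campaigns themselves sorted into engagement tier groups — a form of selection on an intermediate. The unconditioned pooled rates give the total causal effect.
Pooled: Campaign X 28.1% vs Campaign H 44.3%; Campaign H is higher overall.

Campaign H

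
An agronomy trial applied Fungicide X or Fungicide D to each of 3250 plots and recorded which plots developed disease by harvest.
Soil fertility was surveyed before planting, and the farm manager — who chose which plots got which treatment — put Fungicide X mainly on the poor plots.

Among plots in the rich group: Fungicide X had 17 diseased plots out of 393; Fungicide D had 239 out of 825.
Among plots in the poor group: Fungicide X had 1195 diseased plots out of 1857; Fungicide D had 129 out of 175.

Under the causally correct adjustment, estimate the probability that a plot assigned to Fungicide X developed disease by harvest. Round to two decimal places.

0.42

The soil fertility-specific comparison favours Fungicide X throughout, but the pooled figures favour Fungicide D. The question is whether to condition on soil fertility.
Soil fertility is set before the fungicide has any effect — it is not caused by the fungicide — and it independently drives the outcome. That makes it a confounder, so the causal comparison is within soil fertility levels.
Standardising Fungicide X to the population soil fertility mix: 0.375·17/393 + 0.625·1195/1857 = 0.419.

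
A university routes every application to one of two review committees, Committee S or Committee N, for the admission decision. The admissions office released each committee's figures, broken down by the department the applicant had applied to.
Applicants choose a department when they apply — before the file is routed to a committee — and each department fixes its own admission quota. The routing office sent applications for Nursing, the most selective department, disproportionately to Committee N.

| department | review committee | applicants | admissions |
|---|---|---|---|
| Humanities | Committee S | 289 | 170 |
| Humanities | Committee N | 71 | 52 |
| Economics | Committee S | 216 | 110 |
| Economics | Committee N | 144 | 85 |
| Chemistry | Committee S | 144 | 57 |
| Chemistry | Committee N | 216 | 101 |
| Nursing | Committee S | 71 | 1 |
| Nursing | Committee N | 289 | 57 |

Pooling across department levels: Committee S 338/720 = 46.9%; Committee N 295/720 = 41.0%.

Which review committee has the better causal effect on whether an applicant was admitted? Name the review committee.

Department satisfies the back-door criterion: it is not a descendant of the review committee, and it blocks the spurious path from review committee to outcome. Adjusting for it (i.e., using the within-department rates) gives the causal effect.
Within each level — Humanities: 58.8% vs 73.2%; Economics: 50.9% vs 59.0%; Chemistry: 39.6% vs 46.8%; Nursing: 1.4% vs 19.7% — Committee N is higher every time.

Committee N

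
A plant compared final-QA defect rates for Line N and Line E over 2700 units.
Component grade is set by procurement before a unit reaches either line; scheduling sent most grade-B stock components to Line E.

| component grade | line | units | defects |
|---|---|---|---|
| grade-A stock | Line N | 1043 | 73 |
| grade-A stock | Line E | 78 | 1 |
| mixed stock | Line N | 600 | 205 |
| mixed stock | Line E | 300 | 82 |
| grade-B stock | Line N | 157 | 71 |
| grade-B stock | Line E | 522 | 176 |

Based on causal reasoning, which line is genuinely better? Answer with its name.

Here component grade is a common cause — it drives both which line a case falls under and the outcome. The crude comparison mixes populations; the stratum-specific rates are the causally relevant ones.
Within each level — grade-A stock: 7.0% vs 1.3%; mixed stock: 34.2% vs 27.3%; grade-B stock: 45.2% vs 33.7% — Line E is lower every time.

Line E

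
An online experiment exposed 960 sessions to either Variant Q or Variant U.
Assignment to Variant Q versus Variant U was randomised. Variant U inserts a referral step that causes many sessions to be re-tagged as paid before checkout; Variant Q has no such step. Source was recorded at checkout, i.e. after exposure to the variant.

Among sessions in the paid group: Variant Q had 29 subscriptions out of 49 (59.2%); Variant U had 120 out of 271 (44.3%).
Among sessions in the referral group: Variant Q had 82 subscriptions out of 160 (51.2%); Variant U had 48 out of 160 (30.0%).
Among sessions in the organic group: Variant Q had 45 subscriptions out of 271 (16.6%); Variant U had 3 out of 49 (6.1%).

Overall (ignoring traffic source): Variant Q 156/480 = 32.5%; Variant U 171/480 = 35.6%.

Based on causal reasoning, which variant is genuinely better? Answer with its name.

Stratifying would compare variants among sessions the variants themselves sorted into traffic source groups — a form of selection on an intermediate. The unconditioned pooled rates give the total causal effect.
Pooled: Variant Q 32.5% vs Variant U 35.6%; Variant U is higher overall.

Variant U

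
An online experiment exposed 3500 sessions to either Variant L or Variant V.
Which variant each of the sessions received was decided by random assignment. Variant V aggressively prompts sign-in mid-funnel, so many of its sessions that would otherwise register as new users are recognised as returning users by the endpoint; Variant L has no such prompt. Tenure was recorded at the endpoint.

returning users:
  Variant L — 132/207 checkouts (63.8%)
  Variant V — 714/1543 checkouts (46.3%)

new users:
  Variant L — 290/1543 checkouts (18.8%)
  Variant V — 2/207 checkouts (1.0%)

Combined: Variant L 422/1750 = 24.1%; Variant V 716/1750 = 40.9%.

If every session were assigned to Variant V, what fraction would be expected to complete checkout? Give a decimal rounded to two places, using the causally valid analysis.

Because the variant influences user tenure, user tenure is a post-treatment mediator, not a confounder. Stratifying on it would bias the estimate; the causal effect is the crude pooled difference.
So P(outcome | do(Variant V)) is just the pooled rate for Variant V: 716/1750 = 0.409.

0.41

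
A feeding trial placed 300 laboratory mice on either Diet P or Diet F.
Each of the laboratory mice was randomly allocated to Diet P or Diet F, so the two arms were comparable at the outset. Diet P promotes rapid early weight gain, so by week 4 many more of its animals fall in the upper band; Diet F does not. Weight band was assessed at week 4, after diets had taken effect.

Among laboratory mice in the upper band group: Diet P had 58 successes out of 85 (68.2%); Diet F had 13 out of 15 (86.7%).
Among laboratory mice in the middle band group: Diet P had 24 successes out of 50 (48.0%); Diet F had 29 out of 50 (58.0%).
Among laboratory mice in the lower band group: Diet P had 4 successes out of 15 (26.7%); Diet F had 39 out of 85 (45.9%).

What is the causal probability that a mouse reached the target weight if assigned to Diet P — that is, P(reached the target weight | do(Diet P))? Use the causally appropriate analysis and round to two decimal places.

0.57

The week-4 weight band-specific comparison favours Diet F throughout, but the pooled figures favour Diet P. The question is whether to condition on week-4 weight band.
Week-4 weight band here is a post-treatment variable shaped by the diet; conditioning on it would introduce bias rather than remove it. The overall comparison is the causal one.
So P(outcome | do(Diet P)) is just the pooled rate for Diet P: 86/150 = 0.573.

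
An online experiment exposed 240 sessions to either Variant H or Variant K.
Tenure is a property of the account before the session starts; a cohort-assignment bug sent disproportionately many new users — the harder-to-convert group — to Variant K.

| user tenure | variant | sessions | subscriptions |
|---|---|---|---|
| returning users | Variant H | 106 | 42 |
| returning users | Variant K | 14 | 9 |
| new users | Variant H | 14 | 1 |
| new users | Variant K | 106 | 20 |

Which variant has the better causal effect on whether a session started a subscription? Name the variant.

User tenure is set before the variant has any effect — it is not caused by the variant — and it independently drives the outcome. That makes it a confounder, so the causal comparison is within user tenure levels.
Within each level — returning users: 39.6% vs 64.3%; new users: 7.1% vs 18.9% — Variant K is higher every time.

Variant K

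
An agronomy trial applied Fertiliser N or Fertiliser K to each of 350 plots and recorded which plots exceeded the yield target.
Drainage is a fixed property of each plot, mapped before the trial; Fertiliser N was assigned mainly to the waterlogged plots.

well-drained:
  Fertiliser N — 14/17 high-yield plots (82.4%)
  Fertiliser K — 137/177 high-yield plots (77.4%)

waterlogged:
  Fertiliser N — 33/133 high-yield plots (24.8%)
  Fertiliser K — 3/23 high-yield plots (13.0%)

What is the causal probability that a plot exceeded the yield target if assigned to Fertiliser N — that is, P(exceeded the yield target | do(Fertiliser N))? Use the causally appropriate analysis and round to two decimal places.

0.57

Nothing the fertiliser does changes field drainage; the imbalance is an allocation artefact. With field drainage also predicting the outcome, the pooled figure is confounded, and the within-stratum comparison is the causal one.
Standardising Fertiliser N to the population field drainage mix: 0.554·14/17 + 0.446·33/133 = 0.567.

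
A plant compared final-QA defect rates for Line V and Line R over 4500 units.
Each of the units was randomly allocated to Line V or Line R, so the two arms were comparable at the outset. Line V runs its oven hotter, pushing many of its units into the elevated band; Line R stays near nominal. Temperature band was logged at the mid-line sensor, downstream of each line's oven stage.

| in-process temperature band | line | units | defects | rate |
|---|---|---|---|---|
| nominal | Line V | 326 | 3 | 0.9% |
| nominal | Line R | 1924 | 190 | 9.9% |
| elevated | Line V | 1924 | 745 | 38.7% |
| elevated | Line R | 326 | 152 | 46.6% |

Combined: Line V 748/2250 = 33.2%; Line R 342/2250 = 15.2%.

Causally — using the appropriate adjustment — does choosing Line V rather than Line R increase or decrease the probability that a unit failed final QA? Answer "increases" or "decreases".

In-process temperature band lies on the pathway line → in-process temperature band → outcome, so adjusting for it blocks the indirect effect. For the total causal effect of line, use the unadjusted pooled rates.
Pooled: Line V 33.2% vs Line R 15.2%; Line R is lower overall.

increases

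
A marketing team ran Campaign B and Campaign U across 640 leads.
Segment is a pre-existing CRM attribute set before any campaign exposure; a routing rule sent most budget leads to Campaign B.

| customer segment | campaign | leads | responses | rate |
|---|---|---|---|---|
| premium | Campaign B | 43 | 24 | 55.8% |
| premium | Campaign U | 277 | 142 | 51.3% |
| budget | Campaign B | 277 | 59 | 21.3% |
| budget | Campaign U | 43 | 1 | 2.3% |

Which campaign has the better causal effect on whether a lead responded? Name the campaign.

Customer segment is set before the campaign has any effect — it is not caused by the campaign — and it independently drives the outcome. That makes it a confounder, so the causal comparison is within customer segment levels.
Within each level — premium: 55.8% vs 51.3%; budget: 21.3% vs 2.3% — Campaign B is higher every time.

Campaign B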